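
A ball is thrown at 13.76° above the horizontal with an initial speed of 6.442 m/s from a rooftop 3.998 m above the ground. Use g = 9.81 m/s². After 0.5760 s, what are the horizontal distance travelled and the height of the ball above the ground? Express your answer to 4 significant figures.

v_x = 6.442 cos 13.76° = 6.2571 m/s; v_y0 = 6.442 sin 13.76° = 1.5323 m/s.
x = v_x t = 6.2571 × 0.5760 = 3.604 m.
y = 3.998 + v_y0 t − ½ g t² = 3.253 m.

x = 3.604 m, y = 3.253 m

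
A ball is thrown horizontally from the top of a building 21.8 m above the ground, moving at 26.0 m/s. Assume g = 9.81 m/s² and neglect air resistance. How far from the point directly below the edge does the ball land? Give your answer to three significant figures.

Initial vertical velocity is zero, so the fall time comes from h = ½ g t²: t = √(2 × 21.8 / 9.81) = 2.108 s.
Horizontal motion is uniform at 26.0 m/s, so x = 26.0 × 2.108 = 54.8 m.

54.8 m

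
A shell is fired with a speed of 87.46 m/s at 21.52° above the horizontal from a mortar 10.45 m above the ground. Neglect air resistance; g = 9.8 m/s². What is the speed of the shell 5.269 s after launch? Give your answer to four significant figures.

v_x = 87.46 cos 21.52° = 81.363 m/s (constant).
v_y(t) = 87.46 sin 21.52° − g t = 32.083 − 9.8 × 5.269 = -19.553 m/s.
Speed = √(v_x² + v_y²) = √(6619.9 + 382.32) = 83.68 m/s.

83.68 m/s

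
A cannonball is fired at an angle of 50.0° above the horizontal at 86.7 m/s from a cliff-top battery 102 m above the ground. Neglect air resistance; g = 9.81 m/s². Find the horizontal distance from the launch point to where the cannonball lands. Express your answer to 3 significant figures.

832 m

Components: v_x = 86.7 cos 50.0° = 55.73 m/s, v_y = 86.7 sin 50.0° = 66.42 m/s.
Vertical: 0 = 102 + 66.42 t − ½(9.81) t² ⇒ 4.905 t² − 66.42 t − 102 = 0.
t = [66.42 + √(4412 + 2001)] / 9.810 = 14.93 s.
Horizontal: R = v_x · t = 55.73 × 14.93 = 832 m.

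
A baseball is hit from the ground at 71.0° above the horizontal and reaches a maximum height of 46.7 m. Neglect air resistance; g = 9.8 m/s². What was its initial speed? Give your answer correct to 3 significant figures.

32.0 m/s

At maximum height v_y = 0, so (v₀ sin θ)² = 2 g H.
v₀ sin 71.0° = √(2 × 9.8 × 46.7) = 30.25 m/s.
v₀ = 30.25 / sin 71.0° = 30.25 / 0.9455 = 32.0 m/s.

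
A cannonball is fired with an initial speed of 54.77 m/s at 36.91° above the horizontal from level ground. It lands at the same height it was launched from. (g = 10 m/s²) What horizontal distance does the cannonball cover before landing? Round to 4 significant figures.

For level ground, R = v₀² sin(2θ) / g.
sin(2 × 36.91°) = sin 73.820° = 0.9604.
R = (54.77)² × 0.9604 / 10 = 288.1 m.

288.1 m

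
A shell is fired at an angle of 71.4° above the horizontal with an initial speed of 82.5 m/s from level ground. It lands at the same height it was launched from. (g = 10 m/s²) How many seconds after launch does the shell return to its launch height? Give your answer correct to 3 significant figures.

15.6 s

Vertical component: v_y = 82.5 sin 71.4° = 78.19 m/s.
For a projectile landing at launch height, time of flight is t = 2 v_y / g = 2 × 78.19 / 10 = 15.6 s.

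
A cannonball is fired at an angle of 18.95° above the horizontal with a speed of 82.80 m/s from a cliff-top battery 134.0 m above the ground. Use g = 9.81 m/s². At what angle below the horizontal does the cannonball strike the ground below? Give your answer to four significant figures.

36.48°

v_x = 82.80 cos 18.95° = 78.312 m/s.
At impact |v_y| = √(v_y0² + 2 g h) = √(26.889² + 2×9.81×134.0) = 57.897 m/s.
Angle below horizontal = arctan(|v_y| / v_x) = arctan(57.897 / 78.312) = 36.48°.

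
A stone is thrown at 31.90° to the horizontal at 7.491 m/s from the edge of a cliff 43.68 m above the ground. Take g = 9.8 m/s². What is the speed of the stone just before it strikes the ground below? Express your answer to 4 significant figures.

v_x = 7.491 cos 31.90° = 6.3596 m/s is unchanged throughout.
For the vertical component, v_y² = v_y0² + 2 g h = (3.9585)² + 2×9.8×43.68 = 871.80, so |v_y| = 29.526 m/s.
Impact speed = √(v_x² + v_y²) = √(40.445 + 871.80) = 30.20 m/s.

30.20 m/s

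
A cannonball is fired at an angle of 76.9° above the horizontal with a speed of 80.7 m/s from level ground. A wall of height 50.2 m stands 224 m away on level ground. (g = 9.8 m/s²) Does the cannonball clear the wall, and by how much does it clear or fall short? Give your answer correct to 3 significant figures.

v_x = 80.7 cos 76.9° = 18.29 m/s; v_y0 = 80.7 sin 76.9° = 78.60 m/s.
Time to reach the wall: t = 224 / 18.29 = 12.25 s.
Height at that point: y = 78.60×12.25 − 4.900×12.25² = 227.5 m.
That is 227.5 − 50.2 = 177 m above the top of the wall, so the cannonball clears it.

Yes — it clears the wall by 177 m.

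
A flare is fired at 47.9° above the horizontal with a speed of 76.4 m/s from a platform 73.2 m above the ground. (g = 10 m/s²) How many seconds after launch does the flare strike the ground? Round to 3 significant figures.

Vertical component: v_y = 76.4 sin 47.9° = 56.69 m/s.
Taking up as positive with launch at y = 73.2 m, landing at y = 0: 0 = 73.2 + 56.69 t − ½(10) t².
Solving 5.000 t² − 56.69 t − 73.2 = 0 gives t = [56.69 + √(56.69² + 4·5.000·73.2)] / 10.00 = 12.5 s.

12.5 s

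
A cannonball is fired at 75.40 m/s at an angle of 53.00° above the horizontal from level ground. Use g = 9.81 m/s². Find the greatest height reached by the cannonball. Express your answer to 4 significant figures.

Vertical component of launch velocity: v_y = 75.40 sin 53.00° = 60.217 m/s.
At the highest point the vertical velocity is zero, so v_y² = 2 g h_max.
h_max = (60.217)² / (2 × 9.81) = 3626.1 / 19.62 = 184.8 m.

184.8 m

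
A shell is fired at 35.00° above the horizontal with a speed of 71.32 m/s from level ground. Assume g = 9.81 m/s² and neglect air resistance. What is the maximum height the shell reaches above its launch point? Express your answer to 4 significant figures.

Vertical component of launch velocity: v_y = 71.32 sin 35.00° = 40.907 m/s.
At the highest point the vertical velocity is zero, so v_y² = 2 g h_max.
h_max = (40.907)² / (2 × 9.81) = 1673.4 / 19.62 = 85.29 m.

85.29 m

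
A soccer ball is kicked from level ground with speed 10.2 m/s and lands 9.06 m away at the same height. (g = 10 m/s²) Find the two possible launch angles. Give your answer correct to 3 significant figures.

30.3° and 59.7°

Level-ground range: R = v₀² sin(2θ)/g ⇒ sin 2θ = R g / v₀² = 9.06×10/10.2² = 0.8708.
2θ = arcsin(0.8708) = 60.55° or 180° − 60.55° = 119.45°.
So θ = 30.3° or θ = 59.7°.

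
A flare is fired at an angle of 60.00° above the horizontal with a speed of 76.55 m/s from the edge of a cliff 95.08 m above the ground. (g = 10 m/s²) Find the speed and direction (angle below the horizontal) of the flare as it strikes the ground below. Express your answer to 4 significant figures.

88.10 m/s at 64.25° below the horizontal

v_x = 76.55 cos 60.00° = 38.275 m/s (constant).
|v_y| at impact = √((66.294)² + 2×10×95.08) = 79.350 m/s.
Speed = √(38.275² + 79.350²) = 88.10 m/s; angle = arctan(79.350/38.275) = 64.25° below horizontal.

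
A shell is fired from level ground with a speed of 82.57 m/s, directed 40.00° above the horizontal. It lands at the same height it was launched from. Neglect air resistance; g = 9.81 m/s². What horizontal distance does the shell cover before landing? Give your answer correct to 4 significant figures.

Components: v_x = 82.57 cos 40.00° = 63.252 m/s, v_y = 82.57 sin 40.00° = 53.075 m/s.
Time of flight (same landing height): t = 2 v_y / g = 2 × 53.075 / 9.81 = 10.821 s.
Range: R = v_x · t = 63.252 × 10.821 = 684.4 m.

684.4 m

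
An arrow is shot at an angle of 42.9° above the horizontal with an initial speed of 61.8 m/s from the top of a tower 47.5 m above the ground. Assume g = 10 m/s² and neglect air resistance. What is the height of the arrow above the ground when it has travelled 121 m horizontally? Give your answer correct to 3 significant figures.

124 m

v_x = 61.8 cos 42.9° = 45.27 m/s, v_y0 = 61.8 sin 42.9° = 42.07 m/s.
Time to reach x = 121 m: t = x / v_x = 121 / 45.27 = 2.673 s.
y = 47.5 + v_y0 t − ½ g t² = 47.5 + 42.07×2.673 − 5.000×2.673² = 124 m.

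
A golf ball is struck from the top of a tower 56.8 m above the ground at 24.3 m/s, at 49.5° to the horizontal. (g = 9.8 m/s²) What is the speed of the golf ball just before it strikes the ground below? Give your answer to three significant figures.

41.3 m/s

v_x = 24.3 cos 49.5° = 15.78 m/s is unchanged throughout.
For the vertical component, v_y² = v_y0² + 2 g h = (18.48)² + 2×9.8×56.8 = 1455, so |v_y| = 38.14 m/s.
Impact speed = √(v_x² + v_y²) = √(249.0 + 1455) = 41.3 m/s.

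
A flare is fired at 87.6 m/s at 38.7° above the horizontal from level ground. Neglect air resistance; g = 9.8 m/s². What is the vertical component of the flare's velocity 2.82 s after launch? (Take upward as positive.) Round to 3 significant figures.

Initial vertical component: v_y0 = 87.6 sin 38.7° = 54.77 m/s.
v_y(t) = v_y0 − g t = 54.77 − 9.8 × 2.82 = 27.1 m/s.

27.1 m/s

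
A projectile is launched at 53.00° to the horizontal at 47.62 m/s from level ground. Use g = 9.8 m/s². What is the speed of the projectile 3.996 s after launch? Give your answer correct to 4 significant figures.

28.68 m/s

v_x = 47.62 cos 53.00° = 28.658 m/s (constant).
v_y(t) = 47.62 sin 53.00° − g t = 38.031 − 9.8 × 3.996 = -1.1298 m/s.
Speed = √(v_x² + v_y²) = √(821.28 + 1.2764) = 28.68 m/s.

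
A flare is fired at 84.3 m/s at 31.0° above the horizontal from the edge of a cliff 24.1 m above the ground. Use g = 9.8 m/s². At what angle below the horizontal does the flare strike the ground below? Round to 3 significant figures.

33.9°

v_x = 84.3 cos 31.0° = 72.26 m/s.
At impact |v_y| = √(v_y0² + 2 g h) = √(43.42² + 2×9.8×24.1) = 48.56 m/s.
Angle below horizontal = arctan(|v_y| / v_x) = arctan(48.56 / 72.26) = 33.9°.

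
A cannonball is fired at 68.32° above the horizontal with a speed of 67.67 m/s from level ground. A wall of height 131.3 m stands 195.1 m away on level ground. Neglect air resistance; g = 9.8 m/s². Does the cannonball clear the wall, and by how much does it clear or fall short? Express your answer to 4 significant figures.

Yes — it clears the wall by 61.01 m.

v_x = 67.67 cos 68.32° = 24.999 m/s; v_y0 = 67.67 sin 68.32° = 62.883 m/s.
Time to reach the wall: t = 195.1 / 24.999 = 7.8043 s.
Height at that point: y = 62.883×7.8043 − 4.900×7.8043² = 192.31 m.
That is 192.31 − 131.3 = 61.01 m above the top of the wall, so the cannonball clears it.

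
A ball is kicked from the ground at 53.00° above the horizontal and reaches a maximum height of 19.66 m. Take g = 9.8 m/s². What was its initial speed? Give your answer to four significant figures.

24.58 m/s

At maximum height v_y = 0, so (v₀ sin θ)² = 2 g H.
v₀ sin 53.00° = √(2 × 9.8 × 19.66) = 19.630 m/s.
v₀ = 19.630 / sin 53.00° = 19.630 / 0.7986 = 24.58 m/s.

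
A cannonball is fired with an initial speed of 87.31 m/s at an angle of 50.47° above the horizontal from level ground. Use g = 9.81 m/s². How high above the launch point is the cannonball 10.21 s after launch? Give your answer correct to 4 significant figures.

176.2 m

v_y0 = 87.31 sin 50.47° = 67.341 m/s.
y(t) = v_y0 t − ½ g t² = 67.341×10.21 − 4.905×10.21² = 176.2 m.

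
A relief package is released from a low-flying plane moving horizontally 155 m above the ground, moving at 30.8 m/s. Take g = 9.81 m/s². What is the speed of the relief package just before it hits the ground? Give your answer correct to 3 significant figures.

Fall time: t = √(2 × 155 / 9.81) = 5.621 s.
At impact: v_x = 30.8 m/s (unchanged), v_y = g t = 9.81 × 5.621 = 55.14 m/s.
Speed = √(v_x² + v_y²) = √(948.6 + 3040) = 63.2 m/s.

63.2 m/s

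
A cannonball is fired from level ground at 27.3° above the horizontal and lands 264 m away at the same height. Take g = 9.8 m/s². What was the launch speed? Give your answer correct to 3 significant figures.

On level ground, R = v₀² sin(2θ) / g, so v₀ = √(R g / sin 2θ).
sin(2 × 27.3°) = 0.8151.
v₀ = √(264 × 9.8 / 0.8151) = √3174 = 56.3 m/s.

56.3 m/s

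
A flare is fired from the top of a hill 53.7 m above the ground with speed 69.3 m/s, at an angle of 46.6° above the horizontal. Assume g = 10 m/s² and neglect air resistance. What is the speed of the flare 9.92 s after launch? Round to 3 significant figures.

v_x = 69.3 cos 46.6° = 47.62 m/s (constant).
v_y(t) = 69.3 sin 46.6° − g t = 50.35 − 10 × 9.92 = -48.85 m/s.
Speed = √(v_x² + v_y²) = √(2268 + 2386) = 68.2 m/s.

68.2 m/s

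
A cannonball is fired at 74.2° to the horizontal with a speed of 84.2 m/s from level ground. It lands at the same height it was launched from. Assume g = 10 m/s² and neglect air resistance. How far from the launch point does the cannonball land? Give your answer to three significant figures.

Components: v_x = 84.2 cos 74.2° = 22.93 m/s, v_y = 84.2 sin 74.2° = 81.02 m/s.
Time of flight (same landing height): t = 2 v_y / g = 2 × 81.02 / 10 = 16.20 s.
Range: R = v_x · t = 22.93 × 16.20 = 371 m.

371 m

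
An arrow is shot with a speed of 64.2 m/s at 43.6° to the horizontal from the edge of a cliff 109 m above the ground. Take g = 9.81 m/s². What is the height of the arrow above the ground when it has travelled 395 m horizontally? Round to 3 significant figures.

v_x = 64.2 cos 43.6° = 46.49 m/s, v_y0 = 64.2 sin 43.6° = 44.27 m/s.
Time to reach x = 395 m: t = x / v_x = 395 / 46.49 = 8.496 s.
y = 109 + v_y0 t − ½ g t² = 109 + 44.27×8.496 − 4.905×8.496² = 131 m.

131 m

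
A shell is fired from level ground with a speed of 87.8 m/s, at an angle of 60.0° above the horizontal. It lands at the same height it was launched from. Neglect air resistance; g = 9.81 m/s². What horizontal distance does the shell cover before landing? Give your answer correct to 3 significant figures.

681 m

For level ground, R = v₀² sin(2θ) / g.
sin(2 × 60.0°) = sin 120.0° = 0.8660.
R = (87.8)² × 0.8660 / 9.81 = 681 m.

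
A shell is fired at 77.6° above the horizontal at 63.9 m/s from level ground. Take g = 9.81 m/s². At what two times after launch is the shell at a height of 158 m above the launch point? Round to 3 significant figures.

v_y0 = 63.9 sin 77.6° = 62.41 m/s.
Set y = v_y0 t − ½ g t² = 158: 4.905 t² − 62.41 t + 158 = 0.
t = [62.41 ± √(3895 − 3100)] / 9.81 = (62.41 ± 28.20) / 9.81, giving t = 3.49 s or t = 9.24 s.
So the shell is at 158 m at t = 3.49 s (rising) and t = 9.24 s (falling).

3.49 s and 9.24 s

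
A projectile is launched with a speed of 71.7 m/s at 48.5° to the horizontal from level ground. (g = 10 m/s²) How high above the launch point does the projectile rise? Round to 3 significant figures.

144 m

Vertical component of launch velocity: v_y = 71.7 sin 48.5° = 53.70 m/s.
At the highest point the vertical velocity is zero, so v_y² = 2 g h_max.
h_max = (53.70)² / (2 × 10) = 2884 / 20.00 = 144 m.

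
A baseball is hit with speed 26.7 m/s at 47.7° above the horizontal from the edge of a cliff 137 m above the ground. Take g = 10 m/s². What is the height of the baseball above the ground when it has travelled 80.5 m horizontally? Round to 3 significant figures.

v_x = 26.7 cos 47.7° = 17.97 m/s, v_y0 = 26.7 sin 47.7° = 19.75 m/s.
Time to reach x = 80.5 m: t = x / v_x = 80.5 / 17.97 = 4.480 s.
y = 137 + v_y0 t − ½ g t² = 137 + 19.75×4.480 − 5.000×4.480² = 125 m.

125 m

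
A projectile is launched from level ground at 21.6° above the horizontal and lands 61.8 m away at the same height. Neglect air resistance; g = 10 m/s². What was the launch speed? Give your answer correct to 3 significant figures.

On level ground, R = v₀² sin(2θ) / g, so v₀ = √(R g / sin 2θ).
sin(2 × 21.6°) = 0.6845.
v₀ = √(61.8 × 10 / 0.6845) = √902.8 = 30.0 m/s.

30.0 m/s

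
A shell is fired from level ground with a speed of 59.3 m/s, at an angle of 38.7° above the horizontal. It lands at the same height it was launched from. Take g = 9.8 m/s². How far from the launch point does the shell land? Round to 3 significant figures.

Components: v_x = 59.3 cos 38.7° = 46.28 m/s, v_y = 59.3 sin 38.7° = 37.08 m/s.
Time of flight (same landing height): t = 2 v_y / g = 2 × 37.08 / 9.8 = 7.567 s.
Range: R = v_x · t = 46.28 × 7.567 = 350 m.

350 m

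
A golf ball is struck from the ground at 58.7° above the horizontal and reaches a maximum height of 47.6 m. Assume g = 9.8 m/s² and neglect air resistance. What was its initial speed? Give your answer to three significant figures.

At maximum height v_y = 0, so (v₀ sin θ)² = 2 g H.
v₀ sin 58.7° = √(2 × 9.8 × 47.6) = 30.54 m/s.
v₀ = 30.54 / sin 58.7° = 30.54 / 0.8545 = 35.7 m/s.

35.7 m/s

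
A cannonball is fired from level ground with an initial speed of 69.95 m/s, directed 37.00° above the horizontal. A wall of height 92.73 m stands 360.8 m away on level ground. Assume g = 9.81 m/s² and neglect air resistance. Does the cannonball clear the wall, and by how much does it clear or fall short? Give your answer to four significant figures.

No — it falls 25.44 m short of clearing the wall.

v_x = 69.95 cos 37.00° = 55.865 m/s; v_y0 = 69.95 sin 37.00° = 42.097 m/s.
Time to reach the wall: t = 360.8 / 55.865 = 6.4584 s.
Height at that point: y = 42.097×6.4584 − 4.905×6.4584² = 67.287 m.
That is 92.73 − 67.287 = 25.44 m below the top of the wall, so the cannonball does not clear it.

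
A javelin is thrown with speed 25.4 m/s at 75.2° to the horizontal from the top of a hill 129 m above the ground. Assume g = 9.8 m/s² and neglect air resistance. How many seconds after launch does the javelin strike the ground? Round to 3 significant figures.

Vertical component: v_y = 25.4 sin 75.2° = 24.56 m/s.
Taking up as positive with launch at y = 129 m, landing at y = 0: 0 = 129 + 24.56 t − ½(9.8) t².
Solving 4.900 t² − 24.56 t − 129 = 0 gives t = [24.56 + √(24.56² + 4·4.900·129)] / 9.800 = 8.22 s.

8.22 s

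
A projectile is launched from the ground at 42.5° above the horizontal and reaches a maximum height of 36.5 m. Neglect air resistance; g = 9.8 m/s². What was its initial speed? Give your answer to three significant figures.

At maximum height v_y = 0, so (v₀ sin θ)² = 2 g H.
v₀ sin 42.5° = √(2 × 9.8 × 36.5) = 26.75 m/s.
v₀ = 26.75 / sin 42.5° = 26.75 / 0.6756 = 39.6 m/s.

39.6 m/s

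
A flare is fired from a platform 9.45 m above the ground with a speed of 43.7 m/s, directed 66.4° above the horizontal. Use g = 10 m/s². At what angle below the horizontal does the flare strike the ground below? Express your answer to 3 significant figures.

v_x = 43.7 cos 66.4° = 17.50 m/s.
At impact |v_y| = √(v_y0² + 2 g h) = √(40.05² + 2×10×9.45) = 42.34 m/s.
Angle below horizontal = arctan(|v_y| / v_x) = arctan(42.34 / 17.50) = 67.5°.

67.5°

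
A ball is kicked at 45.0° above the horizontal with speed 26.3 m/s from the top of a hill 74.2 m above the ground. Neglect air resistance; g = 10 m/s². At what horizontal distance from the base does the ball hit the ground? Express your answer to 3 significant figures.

114 m

Components: v_x = 26.3 cos 45.0° = 18.60 m/s, v_y = 26.3 sin 45.0° = 18.60 m/s.
Vertical: 0 = 74.2 + 18.60 t − ½(10) t² ⇒ 5.000 t² − 18.60 t − 74.2 = 0.
t = [18.60 + √(346.0 + 1484)] / 10.00 = 6.138 s.
Horizontal: R = v_x · t = 18.60 × 6.138 = 114 m.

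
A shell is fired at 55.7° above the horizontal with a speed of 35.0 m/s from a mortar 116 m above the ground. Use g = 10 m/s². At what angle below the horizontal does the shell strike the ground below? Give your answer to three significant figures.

v_x = 35.0 cos 55.7° = 19.72 m/s.
At impact |v_y| = √(v_y0² + 2 g h) = √(28.91² + 2×10×116) = 56.18 m/s.
Angle below horizontal = arctan(|v_y| / v_x) = arctan(56.18 / 19.72) = 70.7°.

70.7°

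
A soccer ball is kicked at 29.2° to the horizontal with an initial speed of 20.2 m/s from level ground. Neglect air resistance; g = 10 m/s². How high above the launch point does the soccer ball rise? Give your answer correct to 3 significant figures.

Vertical component of launch velocity: v_y = 20.2 sin 29.2° = 9.855 m/s.
At the highest point the vertical velocity is zero, so v_y² = 2 g h_max.
h_max = (9.855)² / (2 × 10) = 97.12 / 20.00 = 4.86 m.

4.86 m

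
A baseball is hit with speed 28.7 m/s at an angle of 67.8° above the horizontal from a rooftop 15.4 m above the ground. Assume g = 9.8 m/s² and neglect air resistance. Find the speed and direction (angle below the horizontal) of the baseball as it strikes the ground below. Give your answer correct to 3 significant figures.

33.5 m/s at 71.1° below the horizontal

v_x = 28.7 cos 67.8° = 10.84 m/s (constant).
|v_y| at impact = √((26.57)² + 2×9.8×15.4) = 31.75 m/s.
Speed = √(10.84² + 31.75²) = 33.5 m/s; angle = arctan(31.75/10.84) = 71.1° below horizontal.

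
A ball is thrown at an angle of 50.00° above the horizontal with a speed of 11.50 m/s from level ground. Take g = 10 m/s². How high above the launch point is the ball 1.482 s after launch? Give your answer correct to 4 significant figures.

2.074 m

v_y0 = 11.50 sin 50.00° = 8.8095 m/s.
y(t) = v_y0 t − ½ g t² = 8.8095×1.482 − 5.000×1.482² = 2.074 m.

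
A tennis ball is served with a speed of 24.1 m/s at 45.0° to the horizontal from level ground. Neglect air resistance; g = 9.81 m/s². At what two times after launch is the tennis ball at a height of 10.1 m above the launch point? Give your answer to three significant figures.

v_y0 = 24.1 sin 45.0° = 17.04 m/s.
Set y = v_y0 t − ½ g t² = 10.1: 4.905 t² − 17.04 t + 10.1 = 0.
t = [17.04 ± √(290.4 − 198.2)] / 9.81 = (17.04 ± 9.602) / 9.81, giving t = 0.758 s or t = 2.72 s.
So the tennis ball is at 10.1 m at t = 0.758 s (rising) and t = 2.72 s (falling).

0.758 s and 2.72 s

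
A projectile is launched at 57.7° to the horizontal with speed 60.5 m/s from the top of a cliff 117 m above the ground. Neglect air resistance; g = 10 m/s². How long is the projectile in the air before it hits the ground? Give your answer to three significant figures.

12.2 s

Vertical component: v_y = 60.5 sin 57.7° = 51.14 m/s.
Taking up as positive with launch at y = 117 m, landing at y = 0: 0 = 117 + 51.14 t − ½(10) t².
Solving 5.000 t² − 51.14 t − 117 = 0 gives t = [51.14 + √(51.14² + 4·5.000·117)] / 10.00 = 12.2 s.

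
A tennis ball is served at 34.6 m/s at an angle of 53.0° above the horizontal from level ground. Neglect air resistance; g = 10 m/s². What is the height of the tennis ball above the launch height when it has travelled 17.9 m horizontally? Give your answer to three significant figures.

v_x = 34.6 cos 53.0° = 20.82 m/s, v_y0 = 34.6 sin 53.0° = 27.63 m/s.
Time to reach x = 17.9 m: t = x / v_x = 17.9 / 20.82 = 0.8598 s.
y = v_y0 t − ½ g t² = 27.63×0.8598 − 5.000×0.8598² = 20.1 m.

20.1 m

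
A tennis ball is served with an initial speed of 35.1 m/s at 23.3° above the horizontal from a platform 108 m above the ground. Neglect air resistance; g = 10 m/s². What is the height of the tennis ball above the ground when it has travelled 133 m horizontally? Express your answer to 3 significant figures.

80.2 m

v_x = 35.1 cos 23.3° = 32.24 m/s, v_y0 = 35.1 sin 23.3° = 13.88 m/s.
Time to reach x = 133 m: t = x / v_x = 133 / 32.24 = 4.125 s.
y = 108 + v_y0 t − ½ g t² = 108 + 13.88×4.125 − 5.000×4.125² = 80.2 m.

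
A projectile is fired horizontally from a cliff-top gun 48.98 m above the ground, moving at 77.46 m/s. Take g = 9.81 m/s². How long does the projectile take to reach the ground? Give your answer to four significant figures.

3.160 s

The horizontal speed doesn't affect the fall. With v_y0 = 0, h = ½ g t².
t = √(2 × 48.98 / 9.81) = √9.9857 = 3.160 s.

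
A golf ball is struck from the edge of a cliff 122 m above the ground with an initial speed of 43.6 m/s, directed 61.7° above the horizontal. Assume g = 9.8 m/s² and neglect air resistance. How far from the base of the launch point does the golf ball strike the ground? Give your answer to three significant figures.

Components: v_x = 43.6 cos 61.7° = 20.67 m/s, v_y = 43.6 sin 61.7° = 38.39 m/s.
Vertical: 0 = 122 + 38.39 t − ½(9.8) t² ⇒ 4.900 t² − 38.39 t − 122 = 0.
t = [38.39 + √(1474 + 2391)] / 9.800 = 10.26 s.
Horizontal: R = v_x · t = 20.67 × 10.26 = 212 m.

212 m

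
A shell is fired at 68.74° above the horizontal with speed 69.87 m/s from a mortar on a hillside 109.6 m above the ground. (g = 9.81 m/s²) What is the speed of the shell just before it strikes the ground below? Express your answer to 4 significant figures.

v_x = 69.87 cos 68.74° = 25.335 m/s is unchanged throughout.
For the vertical component, v_y² = v_y0² + 2 g h = (65.115)² + 2×9.81×109.6 = 6390.3, so |v_y| = 79.939 m/s.
Impact speed = √(v_x² + v_y²) = √(641.86 + 6390.3) = 83.86 m/s.

83.86 m/s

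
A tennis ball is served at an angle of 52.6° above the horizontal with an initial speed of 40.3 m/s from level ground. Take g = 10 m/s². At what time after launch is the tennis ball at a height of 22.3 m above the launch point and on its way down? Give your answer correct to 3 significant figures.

5.61 s

v_y0 = 40.3 sin 52.6° = 32.01 m/s.
Set y = v_y0 t − ½ g t² = 22.3: 5.000 t² − 32.01 t + 22.3 = 0.
t = [32.01 ± √(1025 − 446.0)] / 10 = (32.01 ± 24.06) / 10, giving t = 0.795 s or t = 5.61 s.
On the way down corresponds to the larger root: t = 5.61 s.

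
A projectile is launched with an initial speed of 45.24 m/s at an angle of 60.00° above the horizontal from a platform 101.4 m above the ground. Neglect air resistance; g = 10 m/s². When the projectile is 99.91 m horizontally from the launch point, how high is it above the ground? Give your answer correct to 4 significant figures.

v_x = 45.24 cos 60.00° = 22.620 m/s, v_y0 = 45.24 sin 60.00° = 39.179 m/s.
Time to reach x = 99.91 m: t = x / v_x = 99.91 / 22.620 = 4.4169 s.
y = 101.4 + v_y0 t − ½ g t² = 101.4 + 39.179×4.4169 − 5.000×4.4169² = 176.9 m.

176.9 m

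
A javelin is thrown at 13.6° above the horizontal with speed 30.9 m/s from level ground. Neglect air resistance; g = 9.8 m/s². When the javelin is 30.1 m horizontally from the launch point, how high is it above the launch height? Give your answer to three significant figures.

2.36 m

v_x = 30.9 cos 13.6° = 30.03 m/s, v_y0 = 30.9 sin 13.6° = 7.266 m/s.
Time to reach x = 30.1 m: t = x / v_x = 30.1 / 30.03 = 1.002 s.
y = v_y0 t − ½ g t² = 7.266×1.002 − 4.900×1.002² = 2.36 m.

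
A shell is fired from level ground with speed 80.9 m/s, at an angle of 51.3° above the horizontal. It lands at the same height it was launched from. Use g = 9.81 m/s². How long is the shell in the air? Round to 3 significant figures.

Vertical component: v_y = 80.9 sin 51.3° = 63.14 m/s.
For a projectile landing at launch height, time of flight is t = 2 v_y / g = 2 × 63.14 / 9.81 = 12.9 s.

12.9 s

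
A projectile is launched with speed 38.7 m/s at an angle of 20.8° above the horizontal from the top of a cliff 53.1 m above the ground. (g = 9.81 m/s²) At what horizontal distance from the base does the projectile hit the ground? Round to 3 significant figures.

Components: v_x = 38.7 cos 20.8° = 36.18 m/s, v_y = 38.7 sin 20.8° = 13.74 m/s.
Vertical: 0 = 53.1 + 13.74 t − ½(9.81) t² ⇒ 4.905 t² − 13.74 t − 53.1 = 0.
t = [13.74 + √(188.8 + 1042)] / 9.810 = 4.977 s.
Horizontal: R = v_x · t = 36.18 × 4.977 = 180 m.

180 m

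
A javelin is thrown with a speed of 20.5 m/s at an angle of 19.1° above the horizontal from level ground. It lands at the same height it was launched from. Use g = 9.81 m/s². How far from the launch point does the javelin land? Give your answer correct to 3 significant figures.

For level ground, R = v₀² sin(2θ) / g.
sin(2 × 19.1°) = sin 38.20° = 0.6184.
R = (20.5)² × 0.6184 / 9.81 = 26.5 m.

26.5 m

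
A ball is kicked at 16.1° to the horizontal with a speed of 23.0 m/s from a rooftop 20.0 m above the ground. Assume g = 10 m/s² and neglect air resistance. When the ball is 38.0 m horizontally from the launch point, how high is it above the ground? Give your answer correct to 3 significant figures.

16.2 m

v_x = 23.0 cos 16.1° = 22.10 m/s, v_y0 = 23.0 sin 16.1° = 6.378 m/s.
Time to reach x = 38.0 m: t = x / v_x = 38.0 / 22.10 = 1.719 s.
y = 20.0 + v_y0 t − ½ g t² = 20.0 + 6.378×1.719 − 5.000×1.719² = 16.2 m.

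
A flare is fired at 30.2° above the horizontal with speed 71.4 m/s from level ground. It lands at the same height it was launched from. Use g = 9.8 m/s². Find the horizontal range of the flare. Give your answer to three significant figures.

452 m

For level ground, R = v₀² sin(2θ) / g.
sin(2 × 30.2°) = sin 60.40° = 0.8695.
R = (71.4)² × 0.8695 / 9.8 = 452 m.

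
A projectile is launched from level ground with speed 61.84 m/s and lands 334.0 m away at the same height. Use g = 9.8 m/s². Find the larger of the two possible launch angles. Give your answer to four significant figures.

60.57°

Level-ground range: R = v₀² sin(2θ)/g ⇒ sin 2θ = R g / v₀² = 334.0×9.8/61.84² = 0.8559.
2θ = arcsin(0.8559) = 58.859° or 180° − 58.859° = 121.141°.
So θ = 29.43° or θ = 60.57°.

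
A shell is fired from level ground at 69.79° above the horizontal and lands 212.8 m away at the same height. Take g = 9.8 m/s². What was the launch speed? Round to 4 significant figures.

On level ground, R = v₀² sin(2θ) / g, so v₀ = √(R g / sin 2θ).
sin(2 × 69.79°) = 0.6484.
v₀ = √(212.8 × 9.8 / 0.6484) = √3216.3 = 56.71 m/s.

56.71 m/s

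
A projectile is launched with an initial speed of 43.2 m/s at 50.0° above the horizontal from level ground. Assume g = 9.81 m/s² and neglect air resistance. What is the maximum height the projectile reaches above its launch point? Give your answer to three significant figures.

55.8 m

Vertical component of launch velocity: v_y = 43.2 sin 50.0° = 33.09 m/s.
At the highest point the vertical velocity is zero, so v_y² = 2 g h_max.
h_max = (33.09)² / (2 × 9.81) = 1095 / 19.62 = 55.8 m.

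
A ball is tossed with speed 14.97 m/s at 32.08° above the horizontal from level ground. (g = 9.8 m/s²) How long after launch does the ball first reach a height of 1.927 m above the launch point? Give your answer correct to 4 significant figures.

0.2966 s

v_y0 = 14.97 sin 32.08° = 7.9506 m/s.
Set y = v_y0 t − ½ g t² = 1.927: 4.900 t² − 7.9506 t + 1.927 = 0.
t = [7.9506 ± √(63.212 − 37.769)] / 9.8 = (7.9506 ± 5.0441) / 9.8, giving t = 0.2966 s or t = 1.326 s.
The ball is on the way up at the first time, so t = 0.2966 s.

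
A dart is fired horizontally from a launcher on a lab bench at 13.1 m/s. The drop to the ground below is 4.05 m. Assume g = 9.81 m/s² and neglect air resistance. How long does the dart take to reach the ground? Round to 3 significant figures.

The horizontal speed doesn't affect the fall. With v_y0 = 0, h = ½ g t².
t = √(2 × 4.05 / 9.81) = √0.8257 = 0.909 s.

0.909 s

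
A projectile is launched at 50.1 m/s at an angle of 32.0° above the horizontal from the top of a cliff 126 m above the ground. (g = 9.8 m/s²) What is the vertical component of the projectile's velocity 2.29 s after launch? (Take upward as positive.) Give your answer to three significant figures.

4.11 m/s

Initial vertical component: v_y0 = 50.1 sin 32.0° = 26.55 m/s.
v_y(t) = v_y0 − g t = 26.55 − 9.8 × 2.29 = 4.11 m/s.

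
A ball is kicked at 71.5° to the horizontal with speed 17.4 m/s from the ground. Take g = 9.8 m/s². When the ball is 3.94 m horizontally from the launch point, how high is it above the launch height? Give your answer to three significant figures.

9.28 m

v_x = 17.4 cos 71.5° = 5.521 m/s, v_y0 = 17.4 sin 71.5° = 16.50 m/s.
Time to reach x = 3.94 m: t = x / v_x = 3.94 / 5.521 = 0.7136 s.
y = v_y0 t − ½ g t² = 16.50×0.7136 − 4.900×0.7136² = 9.28 m.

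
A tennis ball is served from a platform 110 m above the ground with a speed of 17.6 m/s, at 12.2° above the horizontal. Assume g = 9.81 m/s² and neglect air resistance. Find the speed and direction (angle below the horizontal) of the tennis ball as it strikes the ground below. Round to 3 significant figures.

49.7 m/s at 69.7° below the horizontal

v_x = 17.6 cos 12.2° = 17.20 m/s (constant).
|v_y| at impact = √((3.719)² + 2×9.81×110) = 46.61 m/s.
Speed = √(17.20² + 46.61²) = 49.7 m/s; angle = arctan(46.61/17.20) = 69.7° below horizontal.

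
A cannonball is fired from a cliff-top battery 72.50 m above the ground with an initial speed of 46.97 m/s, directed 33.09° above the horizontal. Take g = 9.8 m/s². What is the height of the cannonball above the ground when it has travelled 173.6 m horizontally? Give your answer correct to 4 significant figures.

90.27 m

v_x = 46.97 cos 33.09° = 39.352 m/s, v_y0 = 46.97 sin 33.09° = 25.644 m/s.
Time to reach x = 173.6 m: t = x / v_x = 173.6 / 39.352 = 4.4115 s.
y = 72.50 + v_y0 t − ½ g t² = 72.50 + 25.644×4.4115 − 4.900×4.4115² = 90.27 m.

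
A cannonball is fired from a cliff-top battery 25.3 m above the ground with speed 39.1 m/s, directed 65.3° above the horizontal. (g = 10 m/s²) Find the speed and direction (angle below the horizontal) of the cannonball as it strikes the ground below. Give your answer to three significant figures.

45.1 m/s at 68.8° below the horizontal

v_x = 39.1 cos 65.3° = 16.34 m/s (constant).
|v_y| at impact = √((35.52)² + 2×10×25.3) = 42.04 m/s.
Speed = √(16.34² + 42.04²) = 45.1 m/s; angle = arctan(42.04/16.34) = 68.8° below horizontal.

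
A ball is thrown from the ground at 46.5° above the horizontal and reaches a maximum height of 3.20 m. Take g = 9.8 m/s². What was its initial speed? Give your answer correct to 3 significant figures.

10.9 m/s

At maximum height v_y = 0, so (v₀ sin θ)² = 2 g H.
v₀ sin 46.5° = √(2 × 9.8 × 3.20) = 7.920 m/s.
v₀ = 7.920 / sin 46.5° = 7.920 / 0.7254 = 10.9 m/s.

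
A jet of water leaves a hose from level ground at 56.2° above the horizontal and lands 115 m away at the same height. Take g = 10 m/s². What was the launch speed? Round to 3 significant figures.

On level ground, R = v₀² sin(2θ) / g, so v₀ = √(R g / sin 2θ).
sin(2 × 56.2°) = 0.9245.
v₀ = √(115 × 10 / 0.9245) = √1244 = 35.3 m/s.

35.3 m/s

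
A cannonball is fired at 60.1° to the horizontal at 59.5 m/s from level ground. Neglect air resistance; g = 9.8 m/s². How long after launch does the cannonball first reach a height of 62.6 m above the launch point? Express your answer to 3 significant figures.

v_y0 = 59.5 sin 60.1° = 51.58 m/s.
Set y = v_y0 t − ½ g t² = 62.6: 4.900 t² − 51.58 t + 62.6 = 0.
t = [51.58 ± √(2660 − 1227)] / 9.8 = (51.58 ± 37.85) / 9.8, giving t = 1.40 s or t = 9.13 s.
The cannonball is on the way up at the first time, so t = 1.40 s.

1.40 s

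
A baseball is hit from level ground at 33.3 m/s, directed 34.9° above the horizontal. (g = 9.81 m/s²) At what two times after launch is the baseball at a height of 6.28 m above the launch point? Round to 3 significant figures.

v_y0 = 33.3 sin 34.9° = 19.05 m/s.
Set y = v_y0 t − ½ g t² = 6.28: 4.905 t² − 19.05 t + 6.28 = 0.
t = [19.05 ± √(362.9 − 123.2)] / 9.81 = (19.05 ± 15.48) / 9.81, giving t = 0.364 s or t = 3.52 s.
So the baseball is at 6.28 m at t = 0.364 s (rising) and t = 3.52 s (falling).

0.364 s and 3.52 s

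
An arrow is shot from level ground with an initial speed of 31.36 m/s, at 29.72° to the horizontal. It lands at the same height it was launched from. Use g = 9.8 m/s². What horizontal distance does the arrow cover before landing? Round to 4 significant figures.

86.41 m

Components: v_x = 31.36 cos 29.72° = 27.235 m/s, v_y = 31.36 sin 29.72° = 15.547 m/s.
Time of flight (same landing height): t = 2 v_y / g = 2 × 15.547 / 9.8 = 3.1729 s.
Range: R = v_x · t = 27.235 × 3.1729 = 86.41 m.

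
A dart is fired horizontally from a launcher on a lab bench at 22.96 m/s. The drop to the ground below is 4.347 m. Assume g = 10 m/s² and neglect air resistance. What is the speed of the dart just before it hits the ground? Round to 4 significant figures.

24.78 m/s

Fall time: t = √(2 × 4.347 / 10) = 0.93242 s.
At impact: v_x = 22.96 m/s (unchanged), v_y = g t = 10 × 0.93242 = 9.3242 m/s.
Speed = √(v_x² + v_y²) = √(527.16 + 86.941) = 24.78 m/s.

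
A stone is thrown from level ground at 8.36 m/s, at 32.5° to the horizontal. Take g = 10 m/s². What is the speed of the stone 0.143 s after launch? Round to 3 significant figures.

7.69 m/s

v_x = 8.36 cos 32.5° = 7.051 m/s (constant).
v_y(t) = 8.36 sin 32.5° − g t = 4.492 − 10 × 0.143 = 3.062 m/s.
Speed = √(v_x² + v_y²) = √(49.72 + 9.376) = 7.69 m/s.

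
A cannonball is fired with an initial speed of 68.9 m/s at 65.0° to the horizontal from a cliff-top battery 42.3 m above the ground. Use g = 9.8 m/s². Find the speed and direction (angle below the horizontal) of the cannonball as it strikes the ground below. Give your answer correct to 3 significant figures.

74.7 m/s at 67.0° below the horizontal

v_x = 68.9 cos 65.0° = 29.12 m/s (constant).
|v_y| at impact = √((62.44)² + 2×9.8×42.3) = 68.76 m/s.
Speed = √(29.12² + 68.76²) = 74.7 m/s; angle = arctan(68.76/29.12) = 67.0° below horizontal.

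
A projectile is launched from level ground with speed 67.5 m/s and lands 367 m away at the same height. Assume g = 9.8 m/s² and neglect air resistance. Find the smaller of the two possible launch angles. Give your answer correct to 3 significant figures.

Level-ground range: R = v₀² sin(2θ)/g ⇒ sin 2θ = R g / v₀² = 367×9.8/67.5² = 0.7894.
2θ = arcsin(0.7894) = 52.13° or 180° − 52.13° = 127.87°.
So θ = 26.1° or θ = 63.9°.

26.1°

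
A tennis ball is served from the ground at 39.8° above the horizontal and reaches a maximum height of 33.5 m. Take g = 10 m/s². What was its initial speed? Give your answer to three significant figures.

40.4 m/s

At maximum height v_y = 0, so (v₀ sin θ)² = 2 g H.
v₀ sin 39.8° = √(2 × 10 × 33.5) = 25.88 m/s.
v₀ = 25.88 / sin 39.8° = 25.88 / 0.6401 = 40.4 m/s.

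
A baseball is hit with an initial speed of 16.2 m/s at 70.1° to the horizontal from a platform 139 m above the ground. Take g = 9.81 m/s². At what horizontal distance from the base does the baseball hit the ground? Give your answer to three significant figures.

39.1 m

Components: v_x = 16.2 cos 70.1° = 5.514 m/s, v_y = 16.2 sin 70.1° = 15.23 m/s.
Vertical: 0 = 139 + 15.23 t − ½(9.81) t² ⇒ 4.905 t² − 15.23 t − 139 = 0.
t = [15.23 + √(232.0 + 2727)] / 9.810 = 7.098 s.
Horizontal: R = v_x · t = 5.514 × 7.098 = 39.1 m.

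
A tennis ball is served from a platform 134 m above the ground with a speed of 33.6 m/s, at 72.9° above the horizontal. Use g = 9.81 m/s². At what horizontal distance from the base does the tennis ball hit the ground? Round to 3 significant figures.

Components: v_x = 33.6 cos 72.9° = 9.880 m/s, v_y = 33.6 sin 72.9° = 32.11 m/s.
Vertical: 0 = 134 + 32.11 t − ½(9.81) t² ⇒ 4.905 t² − 32.11 t − 134 = 0.
t = [32.11 + √(1031 + 2629)] / 9.810 = 9.440 s.
Horizontal: R = v_x · t = 9.880 × 9.440 = 93.3 m.

93.3 m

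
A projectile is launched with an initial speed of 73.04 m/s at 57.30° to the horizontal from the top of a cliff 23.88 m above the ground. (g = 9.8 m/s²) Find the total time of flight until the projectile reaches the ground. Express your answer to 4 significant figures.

12.92 s

Vertical component: v_y = 73.04 sin 57.30° = 61.464 m/s.
Taking up as positive with launch at y = 23.88 m, landing at y = 0: 0 = 23.88 + 61.464 t − ½(9.8) t².
Solving 4.900 t² − 61.464 t − 23.88 = 0 gives t = [61.464 + √(61.464² + 4·4.900·23.88)] / 9.800 = 12.92 s.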